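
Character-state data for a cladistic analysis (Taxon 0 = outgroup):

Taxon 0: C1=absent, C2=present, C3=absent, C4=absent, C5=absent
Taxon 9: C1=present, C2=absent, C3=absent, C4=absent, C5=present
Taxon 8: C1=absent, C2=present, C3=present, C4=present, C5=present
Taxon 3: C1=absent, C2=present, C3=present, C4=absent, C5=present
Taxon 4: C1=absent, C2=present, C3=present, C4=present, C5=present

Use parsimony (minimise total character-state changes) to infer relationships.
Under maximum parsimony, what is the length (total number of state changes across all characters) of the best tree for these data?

Character polarity is set by the outgroup: the derived state is whichever differs from the outgroup's state, so for C2 the derived state is 'absent', and for the remaining characters it is 'present'.
C1: derived state 'present' in Taxon 9 only — an autapomorphy, so it tells us nothing about relationships among taxa.
C2: derived state 'absent' in Taxon 9 only — an autapomorphy, so it tells us nothing about relationships among taxa.
C3 (derived state 'present') is shared by Taxon 3, Taxon 4, and Taxon 8 — a synapomorphy uniting that clade.
C4: derived state 'present' in Taxon 4 and Taxon 8 only — synapomorphy for {Taxon 4, Taxon 8}.
C5 (derived state 'present') is shared by all ingroup taxa — unites the whole ingroup.
Most parsimonious ingroup topology: (Taxon 9,((Taxon 8,Taxon 4),Taxon 3)).
Changes per character on this tree: C1: 1; C2: 1; C3: 1; C4: 1; C5: 1.
Total = 5.

5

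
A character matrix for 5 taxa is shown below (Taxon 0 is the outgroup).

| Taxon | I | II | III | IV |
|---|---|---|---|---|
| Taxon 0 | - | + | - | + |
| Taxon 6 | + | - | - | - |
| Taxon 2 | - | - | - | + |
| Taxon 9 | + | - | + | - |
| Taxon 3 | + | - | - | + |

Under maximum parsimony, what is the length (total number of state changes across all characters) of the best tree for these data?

Character polarity is set by the outgroup: the derived state is whichever differs from the outgroup's state, so for II, IV the derived state is '-', and for the remaining characters it is '+'.
I: derived state '+' in Taxon 3, Taxon 6, and Taxon 9 only — synapomorphy for {Taxon 3, Taxon 6, Taxon 9}.
All ingroup taxa share the derived state '-' for II; it defines the ingroup but does not resolve relationships within it.
III: derived state '+' in Taxon 9 only — an autapomorphy, so it tells us nothing about relationships among taxa.
IV: derived state '-' in Taxon 6 and Taxon 9 only — synapomorphy for {Taxon 6, Taxon 9}.
Most parsimonious ingroup topology: (((Taxon 6,Taxon 9),Taxon 3),Taxon 2).
Changes per character on this tree: I: 1; II: 1; III: 1; IV: 1.
Total = 4.

4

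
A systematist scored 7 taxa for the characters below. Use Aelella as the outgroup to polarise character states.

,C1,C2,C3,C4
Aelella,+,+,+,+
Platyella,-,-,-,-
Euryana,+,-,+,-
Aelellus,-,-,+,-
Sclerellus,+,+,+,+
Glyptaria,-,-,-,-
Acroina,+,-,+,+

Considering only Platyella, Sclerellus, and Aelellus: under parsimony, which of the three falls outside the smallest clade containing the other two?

The outgroup has state '+' for every character, so '-' is the derived state throughout.
C1: derived state '-' in Aelellus, Glyptaria, and Platyella only — synapomorphy for {Aelellus, Glyptaria, Platyella}.
C2: derived state '-' in Acroina, Aelellus, Euryana, Glyptaria, and Platyella only — synapomorphy for {Acroina, Aelellus, Euryana, Glyptaria, Platyella}.
C3 (derived state '-') is shared by Glyptaria and Platyella — a synapomorphy uniting that clade.
Only Aelellus, Euryana, Glyptaria, and Platyella show the derived state '-' for C4, supporting them as a clade.
Most parsimonious ingroup topology: (((((Platyella,Glyptaria),Aelellus),Euryana),Acroina),Sclerellus).
Aelellus and Platyella share a more recent common ancestor with each other than either does with Sclerellus, so Sclerellus is the least closely related of the three.

Sclerellus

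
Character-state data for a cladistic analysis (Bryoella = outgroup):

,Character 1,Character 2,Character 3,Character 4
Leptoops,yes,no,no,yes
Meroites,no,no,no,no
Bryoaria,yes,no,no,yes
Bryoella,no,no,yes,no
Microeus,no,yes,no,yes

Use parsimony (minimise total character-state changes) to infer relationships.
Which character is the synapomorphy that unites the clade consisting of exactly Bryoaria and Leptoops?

Character polarity is set by the outgroup: the derived state is whichever differs from the outgroup's state, so for Character 3 the derived state is 'no', and for the remaining characters it is 'yes'.
Character 1: derived state 'yes' in Bryoaria and Leptoops only — synapomorphy for {Bryoaria, Leptoops}.
Character 2: derived state 'yes' in Microeus only — an autapomorphy, so it tells us nothing about relationships among taxa.
All ingroup taxa share the derived state 'no' for Character 3; it defines the ingroup but does not resolve relationships within it.
Character 4 (derived state 'yes') is shared by Bryoaria, Leptoops, and Microeus — a synapomorphy uniting that clade.
Most parsimonious ingroup topology: (((Leptoops,Bryoaria),Microeus),Meroites).
The clade {Bryoaria, Leptoops} is supported by Character 1: its derived state 'yes' occurs in exactly those taxa and in no other taxon (including the outgroup).

Character 1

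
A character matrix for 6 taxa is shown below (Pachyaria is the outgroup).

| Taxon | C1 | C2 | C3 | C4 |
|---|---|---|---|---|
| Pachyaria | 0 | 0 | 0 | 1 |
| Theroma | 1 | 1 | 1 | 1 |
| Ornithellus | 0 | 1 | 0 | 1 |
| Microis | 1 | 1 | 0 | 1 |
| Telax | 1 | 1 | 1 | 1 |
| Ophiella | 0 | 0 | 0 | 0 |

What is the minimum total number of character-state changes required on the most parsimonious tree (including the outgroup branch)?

Character polarity is set by the outgroup: the derived state is whichever differs from the outgroup's state, so for C4 the derived state is '0', and for the remaining characters it is '1'.
C1: derived state '1' in Microis, Telax, and Theroma only — synapomorphy for {Microis, Telax, Theroma}.
C2 (derived state '1') is shared by Microis, Ornithellus, Telax, and Theroma — a synapomorphy uniting that clade.
C3 (derived state '1') is shared by Telax and Theroma — a synapomorphy uniting that clade.
C4: derived state '0' in Ophiella only — an autapomorphy, so it tells us nothing about relationships among taxa.
Most parsimonious ingroup topology: ((((Theroma,Telax),Microis),Ornithellus),Ophiella).
Changes per character on this tree: C1: 1; C2: 1; C3: 1; C4: 1.
Total = 4.

4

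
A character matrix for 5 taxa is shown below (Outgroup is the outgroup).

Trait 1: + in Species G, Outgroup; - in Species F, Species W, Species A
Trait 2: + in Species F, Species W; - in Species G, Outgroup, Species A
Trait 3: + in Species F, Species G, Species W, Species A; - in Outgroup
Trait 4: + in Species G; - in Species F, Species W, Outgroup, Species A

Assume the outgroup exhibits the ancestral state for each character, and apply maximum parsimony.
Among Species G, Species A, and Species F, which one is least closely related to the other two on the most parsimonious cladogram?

Character polarity is set by the outgroup: the derived state is whichever differs from the outgroup's state, so for Trait 1 the derived state is '-', and for the remaining characters it is '+'.
Trait 1 (derived state '-') is shared by Species A, Species F, and Species W — a synapomorphy uniting that clade.
Trait 2 (derived state '+') is shared by Species F and Species W — a synapomorphy uniting that clade.
All ingroup taxa share the derived state '+' for Trait 3; it defines the ingroup but does not resolve relationships within it.
Trait 4: derived state '+' in Species G only — an autapomorphy, so it tells us nothing about relationships among taxa.
Most parsimonious ingroup topology: (((Species F,Species W),Species A),Species G).
Species F and Species A share a more recent common ancestor with each other than either does with Species G, so Species G is the least closely related of the three.

Species G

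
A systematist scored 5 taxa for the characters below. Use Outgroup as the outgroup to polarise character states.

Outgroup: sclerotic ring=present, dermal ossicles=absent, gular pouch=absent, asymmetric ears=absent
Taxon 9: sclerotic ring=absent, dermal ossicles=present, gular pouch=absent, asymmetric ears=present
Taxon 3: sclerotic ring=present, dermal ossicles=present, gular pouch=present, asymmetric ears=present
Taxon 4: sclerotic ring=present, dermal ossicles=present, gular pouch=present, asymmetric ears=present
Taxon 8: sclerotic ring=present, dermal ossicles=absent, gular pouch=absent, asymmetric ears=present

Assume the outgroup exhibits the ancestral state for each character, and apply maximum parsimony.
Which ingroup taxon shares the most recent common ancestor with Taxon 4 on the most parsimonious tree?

Taxon 3

Character polarity is set by the outgroup: the derived state is whichever differs from the outgroup's state, so for sclerotic ring the derived state is 'absent', and for the remaining characters it is 'present'.
sclerotic ring (derived state 'absent') is unique to Taxon 9 (autapomorphy; uninformative for grouping).
dermal ossicles: derived state 'present' in Taxon 3, Taxon 4, and Taxon 9 only — synapomorphy for {Taxon 3, Taxon 4, Taxon 9}.
gular pouch: derived state 'present' in Taxon 3 and Taxon 4 only — synapomorphy for {Taxon 3, Taxon 4}.
asymmetric ears (derived state 'present') is shared by all ingroup taxa — unites the whole ingroup.
Most parsimonious ingroup topology: ((Taxon 9,(Taxon 3,Taxon 4)),Taxon 8).
Taxon 4 and Taxon 3 form a cherry on this tree, so they are sister taxa.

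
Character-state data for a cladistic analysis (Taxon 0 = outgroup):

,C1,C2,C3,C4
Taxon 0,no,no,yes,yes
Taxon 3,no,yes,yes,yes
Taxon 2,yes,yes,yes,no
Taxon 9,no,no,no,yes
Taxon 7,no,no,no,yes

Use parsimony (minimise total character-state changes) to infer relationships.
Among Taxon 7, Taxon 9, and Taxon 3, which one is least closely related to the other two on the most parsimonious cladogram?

Taxon 3

Character polarity is set by the outgroup: the derived state is whichever differs from the outgroup's state, so for C3, C4 the derived state is 'no', and for the remaining characters it is 'yes'.
C1 (derived state 'yes') is unique to Taxon 2 (autapomorphy; uninformative for grouping).
Only Taxon 2 and Taxon 3 show the derived state 'yes' for C2, supporting them as a clade.
C3: derived state 'no' in Taxon 7 and Taxon 9 only — synapomorphy for {Taxon 7, Taxon 9}.
C4 (derived state 'no') is unique to Taxon 2 (autapomorphy; uninformative for grouping).
Most parsimonious ingroup topology: ((Taxon 3,Taxon 2),(Taxon 9,Taxon 7)).
Taxon 9 and Taxon 7 share a more recent common ancestor with each other than either does with Taxon 3, so Taxon 3 is the least closely related of the three.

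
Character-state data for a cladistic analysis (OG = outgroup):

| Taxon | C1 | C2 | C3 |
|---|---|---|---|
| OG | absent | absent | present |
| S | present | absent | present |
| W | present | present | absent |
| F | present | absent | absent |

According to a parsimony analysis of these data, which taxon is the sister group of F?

W

Character polarity is set by the outgroup: the derived state is whichever differs from the outgroup's state, so for C3 the derived state is 'absent', and for the remaining characters it is 'present'.
C1 (derived state 'present') is shared by all ingroup taxa — unites the whole ingroup.
C2 (derived state 'present') is unique to W (autapomorphy; uninformative for grouping).
Only F and W show the derived state 'absent' for C3, supporting them as a clade.
Most parsimonious ingroup topology: (S,(W,F)).
F and W form a cherry on this tree, so they are sister taxa.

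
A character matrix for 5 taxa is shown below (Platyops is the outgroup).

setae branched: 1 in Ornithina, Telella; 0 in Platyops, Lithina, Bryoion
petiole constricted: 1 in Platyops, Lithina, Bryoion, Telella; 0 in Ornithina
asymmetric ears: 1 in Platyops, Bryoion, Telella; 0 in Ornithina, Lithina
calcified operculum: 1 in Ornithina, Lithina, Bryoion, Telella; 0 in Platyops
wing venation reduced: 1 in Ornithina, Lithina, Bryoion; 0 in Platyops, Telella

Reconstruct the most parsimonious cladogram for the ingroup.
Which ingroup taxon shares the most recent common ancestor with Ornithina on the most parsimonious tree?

Character polarity is set by the outgroup: the derived state is whichever differs from the outgroup's state, so for petiole constricted, asymmetric ears the derived state is '0', and for the remaining characters it is '1'.
setae branched (state '1') occurs in Ornithina and Telella but conflicts with the nesting implied by the other characters — most parsimoniously interpreted as homoplasy.
petiole constricted (derived state '0') is unique to Ornithina (autapomorphy; uninformative for grouping).
asymmetric ears: derived state '0' in Lithina and Ornithina only — synapomorphy for {Lithina, Ornithina}.
All ingroup taxa share the derived state '1' for calcified operculum; it defines the ingroup but does not resolve relationships within it.
wing venation reduced: derived state '1' in Bryoion, Lithina, and Ornithina only — synapomorphy for {Bryoion, Lithina, Ornithina}.
Most parsimonious ingroup topology: (((Ornithina,Lithina),Bryoion),Telella).
Ornithina and Lithina form a cherry on this tree, so they are sister taxa.

Lithina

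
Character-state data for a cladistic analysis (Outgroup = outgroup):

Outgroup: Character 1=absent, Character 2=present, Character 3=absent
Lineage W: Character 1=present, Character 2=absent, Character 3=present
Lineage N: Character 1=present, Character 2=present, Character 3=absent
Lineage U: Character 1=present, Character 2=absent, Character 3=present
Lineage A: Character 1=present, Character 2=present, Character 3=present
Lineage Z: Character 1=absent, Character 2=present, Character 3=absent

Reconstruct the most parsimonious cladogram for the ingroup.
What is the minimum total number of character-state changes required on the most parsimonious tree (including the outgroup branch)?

Character polarity is set by the outgroup: the derived state is whichever differs from the outgroup's state, so for Character 2 the derived state is 'absent', and for the remaining characters it is 'present'.
Character 1 (derived state 'present') is shared by Lineage A, Lineage N, Lineage U, and Lineage W — a synapomorphy uniting that clade.
Character 2 (derived state 'absent') is shared by Lineage U and Lineage W — a synapomorphy uniting that clade.
Character 3: derived state 'present' in Lineage A, Lineage U, and Lineage W only — synapomorphy for {Lineage A, Lineage U, Lineage W}.
Most parsimonious ingroup topology: ((((Lineage W,Lineage U),Lineage A),Lineage N),Lineage Z).
Changes per character on this tree: Character 1: 1; Character 2: 1; Character 3: 1.
Total = 3.

3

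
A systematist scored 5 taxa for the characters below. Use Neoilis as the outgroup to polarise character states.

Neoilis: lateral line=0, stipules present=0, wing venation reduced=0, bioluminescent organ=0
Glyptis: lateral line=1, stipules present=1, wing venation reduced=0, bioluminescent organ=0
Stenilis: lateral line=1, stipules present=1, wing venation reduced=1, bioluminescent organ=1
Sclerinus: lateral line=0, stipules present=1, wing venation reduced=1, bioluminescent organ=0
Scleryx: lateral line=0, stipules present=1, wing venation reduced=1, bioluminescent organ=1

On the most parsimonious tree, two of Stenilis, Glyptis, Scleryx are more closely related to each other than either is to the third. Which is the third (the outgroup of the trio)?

Glyptis

The outgroup has state '0' for every character, so '1' is the derived state throughout.
lateral line groups Glyptis and Stenilis, which is incompatible with the clades supported by the remaining characters; treating it as convergent (homoplasy) costs fewer steps than any alternative tree.
All ingroup taxa share the derived state '1' for stipules present; it defines the ingroup but does not resolve relationships within it.
Only Sclerinus, Scleryx, and Stenilis show the derived state '1' for wing venation reduced, supporting them as a clade.
Only Scleryx and Stenilis show the derived state '1' for bioluminescent organ, supporting them as a clade.
Most parsimonious ingroup topology: (Glyptis,((Stenilis,Scleryx),Sclerinus)).
Scleryx and Stenilis share a more recent common ancestor with each other than either does with Glyptis, so Glyptis is the least closely related of the three.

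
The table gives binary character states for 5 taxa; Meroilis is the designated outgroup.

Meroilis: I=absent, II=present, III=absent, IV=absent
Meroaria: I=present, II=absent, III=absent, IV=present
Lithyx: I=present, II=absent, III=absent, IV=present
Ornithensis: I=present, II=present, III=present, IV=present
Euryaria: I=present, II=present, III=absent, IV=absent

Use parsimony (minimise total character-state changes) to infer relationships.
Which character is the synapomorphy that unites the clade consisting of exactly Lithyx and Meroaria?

Character polarity is set by the outgroup: the derived state is whichever differs from the outgroup's state, so for II the derived state is 'absent', and for the remaining characters it is 'present'.
All ingroup taxa share the derived state 'present' for I; it defines the ingroup but does not resolve relationships within it.
Only Lithyx and Meroaria show the derived state 'absent' for II, supporting them as a clade.
III (derived state 'present') is unique to Ornithensis (autapomorphy; uninformative for grouping).
IV (derived state 'present') is shared by Lithyx, Meroaria, and Ornithensis — a synapomorphy uniting that clade.
Most parsimonious ingroup topology: (((Meroaria,Lithyx),Ornithensis),Euryaria).
The clade {Lithyx, Meroaria} is supported by II: its derived state 'absent' occurs in exactly those taxa and in no other taxon (including the outgroup).

II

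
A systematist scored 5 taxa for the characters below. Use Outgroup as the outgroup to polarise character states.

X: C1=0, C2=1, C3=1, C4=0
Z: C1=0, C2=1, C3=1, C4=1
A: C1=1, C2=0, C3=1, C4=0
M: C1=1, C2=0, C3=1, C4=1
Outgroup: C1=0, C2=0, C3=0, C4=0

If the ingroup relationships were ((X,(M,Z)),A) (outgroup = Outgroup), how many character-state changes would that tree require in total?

Map each character onto ((X,(M,Z)),A) (rooted by Outgroup) and count the minimum state changes it requires (Fitch parsimony):
C1: 2; C2: 2; C3: 1; C4: 1.
Total tree length = 6.

6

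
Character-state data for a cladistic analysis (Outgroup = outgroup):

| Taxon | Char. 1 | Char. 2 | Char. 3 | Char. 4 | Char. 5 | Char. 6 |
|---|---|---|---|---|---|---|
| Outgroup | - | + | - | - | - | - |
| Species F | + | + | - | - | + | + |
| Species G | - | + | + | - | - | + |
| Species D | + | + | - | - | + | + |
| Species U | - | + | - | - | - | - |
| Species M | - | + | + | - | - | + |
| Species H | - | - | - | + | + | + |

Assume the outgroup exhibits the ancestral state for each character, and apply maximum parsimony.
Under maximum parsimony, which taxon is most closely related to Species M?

Species G

Character polarity is set by the outgroup: the derived state is whichever differs from the outgroup's state, so for Char. 2 the derived state is '-', and for the remaining characters it is '+'.
Only Species D and Species F show the derived state '+' for Char. 1, supporting them as a clade.
Char. 2: derived state '-' in Species H only — an autapomorphy, so it tells us nothing about relationships among taxa.
Char. 3: derived state '+' in Species G and Species M only — synapomorphy for {Species G, Species M}.
Char. 4: derived state '+' in Species H only — an autapomorphy, so it tells us nothing about relationships among taxa.
Only Species D, Species F, and Species H show the derived state '+' for Char. 5, supporting them as a clade.
Char. 6 (derived state '+') is shared by Species D, Species F, Species G, Species H, and Species M — a synapomorphy uniting that clade.
Most parsimonious ingroup topology: ((((Species F,Species D),Species H),(Species G,Species M)),Species U).
Species M and Species G form a cherry on this tree, so they are sister taxa.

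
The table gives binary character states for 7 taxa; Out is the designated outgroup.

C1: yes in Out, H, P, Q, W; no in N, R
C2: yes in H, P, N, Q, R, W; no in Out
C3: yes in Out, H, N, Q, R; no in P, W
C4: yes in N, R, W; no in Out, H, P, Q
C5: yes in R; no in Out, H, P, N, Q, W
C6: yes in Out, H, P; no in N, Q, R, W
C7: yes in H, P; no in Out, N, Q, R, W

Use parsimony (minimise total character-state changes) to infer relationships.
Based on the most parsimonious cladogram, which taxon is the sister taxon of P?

H

Character polarity is set by the outgroup: the derived state is whichever differs from the outgroup's state, so for C1, C3, C6 the derived state is 'no', and for the remaining characters it is 'yes'.
Only N and R show the derived state 'no' for C1, supporting them as a clade.
C2 (derived state 'yes') is shared by all ingroup taxa — unites the whole ingroup.
C3 (state 'no') occurs in P and W but conflicts with the nesting implied by the other characters — most parsimoniously interpreted as homoplasy.
C4 (derived state 'yes') is shared by N, R, and W — a synapomorphy uniting that clade.
C5 (derived state 'yes') is unique to R (autapomorphy; uninformative for grouping).
C6: derived state 'no' in N, Q, R, and W only — synapomorphy for {N, Q, R, W}.
Only H and P show the derived state 'yes' for C7, supporting them as a clade.
Most parsimonious ingroup topology: ((H,P),(((N,R),W),Q)).
P and H form a cherry on this tree, so they are sister taxa.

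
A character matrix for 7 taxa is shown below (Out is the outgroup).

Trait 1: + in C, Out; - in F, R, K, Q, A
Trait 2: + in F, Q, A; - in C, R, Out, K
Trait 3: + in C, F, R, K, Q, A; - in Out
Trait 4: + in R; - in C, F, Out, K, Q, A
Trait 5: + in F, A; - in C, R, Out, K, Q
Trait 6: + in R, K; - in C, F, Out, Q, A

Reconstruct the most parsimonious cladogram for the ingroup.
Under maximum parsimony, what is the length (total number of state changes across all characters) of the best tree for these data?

Character polarity is set by the outgroup: the derived state is whichever differs from the outgroup's state, so for Trait 1 the derived state is '-', and for the remaining characters it is '+'.
Trait 1 (derived state '-') is shared by A, F, K, Q, and R — a synapomorphy uniting that clade.
Only A, F, and Q show the derived state '+' for Trait 2, supporting them as a clade.
Trait 3 (derived state '+') is shared by all ingroup taxa — unites the whole ingroup.
Trait 4: derived state '+' in R only — an autapomorphy, so it tells us nothing about relationships among taxa.
Trait 5: derived state '+' in A and F only — synapomorphy for {A, F}.
Only K and R show the derived state '+' for Trait 6, supporting them as a clade.
Most parsimonious ingroup topology: (((R,K),((F,A),Q)),C).
Changes per character on this tree: Trait 1: 1; Trait 2: 1; Trait 3: 1; Trait 4: 1; Trait 5: 1; Trait 6: 1.
Total = 6.

6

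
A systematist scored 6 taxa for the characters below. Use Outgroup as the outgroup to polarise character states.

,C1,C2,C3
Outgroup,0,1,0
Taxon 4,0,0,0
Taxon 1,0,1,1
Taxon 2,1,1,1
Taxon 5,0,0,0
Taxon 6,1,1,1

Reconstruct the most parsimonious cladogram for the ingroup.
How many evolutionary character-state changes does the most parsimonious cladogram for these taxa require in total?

3

Character polarity is set by the outgroup: the derived state is whichever differs from the outgroup's state, so for C2 the derived state is '0', and for the remaining characters it is '1'.
C1 (derived state '1') is shared by Taxon 2 and Taxon 6 — a synapomorphy uniting that clade.
C2 (derived state '0') is shared by Taxon 4 and Taxon 5 — a synapomorphy uniting that clade.
Only Taxon 1, Taxon 2, and Taxon 6 show the derived state '1' for C3, supporting them as a clade.
Most parsimonious ingroup topology: ((Taxon 4,Taxon 5),(Taxon 1,(Taxon 2,Taxon 6))).
Changes per character on this tree: C1: 1; C2: 1; C3: 1.
Total = 3.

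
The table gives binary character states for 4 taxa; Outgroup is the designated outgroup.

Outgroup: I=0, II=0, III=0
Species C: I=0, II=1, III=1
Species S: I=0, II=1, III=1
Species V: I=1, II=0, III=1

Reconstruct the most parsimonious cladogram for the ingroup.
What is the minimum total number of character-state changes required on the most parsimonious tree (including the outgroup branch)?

3

The outgroup has state '0' for every character, so '1' is the derived state throughout.
I (derived state '1') is unique to Species V (autapomorphy; uninformative for grouping).
II: derived state '1' in Species C and Species S only — synapomorphy for {Species C, Species S}.
III (derived state '1') is shared by all ingroup taxa — unites the whole ingroup.
Most parsimonious ingroup topology: ((Species C,Species S),Species V).
Changes per character on this tree: I: 1; II: 1; III: 1.
Total = 3.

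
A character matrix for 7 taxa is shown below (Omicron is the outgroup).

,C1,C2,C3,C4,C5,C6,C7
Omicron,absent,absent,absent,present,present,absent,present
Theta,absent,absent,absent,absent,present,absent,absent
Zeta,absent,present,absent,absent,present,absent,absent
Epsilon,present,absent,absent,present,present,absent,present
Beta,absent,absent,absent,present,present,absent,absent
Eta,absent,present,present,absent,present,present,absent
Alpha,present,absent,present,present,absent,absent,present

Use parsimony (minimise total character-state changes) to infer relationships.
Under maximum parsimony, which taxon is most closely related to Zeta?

Eta

Character polarity is set by the outgroup: the derived state is whichever differs from the outgroup's state, so for C4, C5, C7 the derived state is 'absent', and for the remaining characters it is 'present'.
Only Alpha and Epsilon show the derived state 'present' for C1, supporting them as a clade.
C2 (derived state 'present') is shared by Eta and Zeta — a synapomorphy uniting that clade.
C3 groups Alpha and Eta, which is incompatible with the clades supported by the remaining characters; treating it as convergent (homoplasy) costs fewer steps than any alternative tree.
C4: derived state 'absent' in Eta, Theta, and Zeta only — synapomorphy for {Eta, Theta, Zeta}.
C5: derived state 'absent' in Alpha only — an autapomorphy, so it tells us nothing about relationships among taxa.
C6 (derived state 'present') is unique to Eta (autapomorphy; uninformative for grouping).
C7 (derived state 'absent') is shared by Beta, Eta, Theta, and Zeta — a synapomorphy uniting that clade.
Most parsimonious ingroup topology: (((Theta,(Zeta,Eta)),Beta),(Epsilon,Alpha)).
Zeta and Eta form a cherry on this tree, so they are sister taxa.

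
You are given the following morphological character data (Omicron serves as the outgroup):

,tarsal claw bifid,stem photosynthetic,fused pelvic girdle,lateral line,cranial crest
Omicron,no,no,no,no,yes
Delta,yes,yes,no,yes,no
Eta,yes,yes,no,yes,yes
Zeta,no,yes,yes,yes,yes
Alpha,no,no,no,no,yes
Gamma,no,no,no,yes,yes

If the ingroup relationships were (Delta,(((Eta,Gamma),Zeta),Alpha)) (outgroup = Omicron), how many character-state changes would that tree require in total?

9

Map each character onto (Delta,(((Eta,Gamma),Zeta),Alpha)) (rooted by Omicron) and count the minimum state changes it requires (Fitch parsimony):
tarsal claw bifid: 2; stem photosynthetic: 3; fused pelvic girdle: 1; lateral line: 2; cranial crest: 1.
Total tree length = 9.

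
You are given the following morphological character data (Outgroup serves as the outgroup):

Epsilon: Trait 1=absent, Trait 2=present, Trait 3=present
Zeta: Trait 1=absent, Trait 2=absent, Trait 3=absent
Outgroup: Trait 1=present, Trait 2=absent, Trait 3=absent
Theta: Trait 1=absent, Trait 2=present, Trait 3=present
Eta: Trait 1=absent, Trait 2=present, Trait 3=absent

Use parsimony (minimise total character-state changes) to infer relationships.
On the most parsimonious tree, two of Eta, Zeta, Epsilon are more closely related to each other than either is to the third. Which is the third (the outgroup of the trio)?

Character polarity is set by the outgroup: the derived state is whichever differs from the outgroup's state, so for Trait 1 the derived state is 'absent', and for the remaining characters it is 'present'.
Trait 1 (derived state 'absent') is shared by all ingroup taxa — unites the whole ingroup.
Trait 2: derived state 'present' in Epsilon, Eta, and Theta only — synapomorphy for {Epsilon, Eta, Theta}.
Trait 3 (derived state 'present') is shared by Epsilon and Theta — a synapomorphy uniting that clade.
Most parsimonious ingroup topology: (((Theta,Epsilon),Eta),Zeta).
Eta and Epsilon share a more recent common ancestor with each other than either does with Zeta, so Zeta is the least closely related of the three.

Zeta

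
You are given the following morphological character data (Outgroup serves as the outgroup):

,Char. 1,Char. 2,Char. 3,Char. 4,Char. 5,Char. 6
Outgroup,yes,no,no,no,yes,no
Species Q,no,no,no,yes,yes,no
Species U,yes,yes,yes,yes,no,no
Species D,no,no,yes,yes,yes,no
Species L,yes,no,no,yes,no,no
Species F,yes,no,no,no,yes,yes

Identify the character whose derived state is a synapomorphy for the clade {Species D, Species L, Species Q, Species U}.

Character polarity is set by the outgroup: the derived state is whichever differs from the outgroup's state, so for Char. 1, Char. 5 the derived state is 'no', and for the remaining characters it is 'yes'.
Char. 1: derived state 'no' in Species D and Species Q only — synapomorphy for {Species D, Species Q}.
Char. 2: derived state 'yes' in Species U only — an autapomorphy, so it tells us nothing about relationships among taxa.
Char. 3 (state 'yes') occurs in Species D and Species U but conflicts with the nesting implied by the other characters — most parsimoniously interpreted as homoplasy.
Only Species D, Species L, Species Q, and Species U show the derived state 'yes' for Char. 4, supporting them as a clade.
Char. 5 (derived state 'no') is shared by Species L and Species U — a synapomorphy uniting that clade.
Char. 6: derived state 'yes' in Species F only — an autapomorphy, so it tells us nothing about relationships among taxa.
Most parsimonious ingroup topology: (((Species Q,Species D),(Species U,Species L)),Species F).
The clade {Species D, Species L, Species Q, Species U} is supported by Char. 4: its derived state 'yes' occurs in exactly those taxa and in no other taxon (including the outgroup).

Char. 4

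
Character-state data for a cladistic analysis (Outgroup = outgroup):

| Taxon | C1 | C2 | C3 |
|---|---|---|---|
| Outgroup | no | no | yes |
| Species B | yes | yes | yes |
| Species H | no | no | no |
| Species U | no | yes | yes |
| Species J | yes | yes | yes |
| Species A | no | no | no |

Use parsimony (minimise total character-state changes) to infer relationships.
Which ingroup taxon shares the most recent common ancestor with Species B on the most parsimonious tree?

Species J

Character polarity is set by the outgroup: the derived state is whichever differs from the outgroup's state, so for C3 the derived state is 'no', and for the remaining characters it is 'yes'.
C1: derived state 'yes' in Species B and Species J only — synapomorphy for {Species B, Species J}.
C2 (derived state 'yes') is shared by Species B, Species J, and Species U — a synapomorphy uniting that clade.
Only Species A and Species H show the derived state 'no' for C3, supporting them as a clade.
Most parsimonious ingroup topology: (((Species B,Species J),Species U),(Species H,Species A)).
Species B and Species J form a cherry on this tree, so they are sister taxa.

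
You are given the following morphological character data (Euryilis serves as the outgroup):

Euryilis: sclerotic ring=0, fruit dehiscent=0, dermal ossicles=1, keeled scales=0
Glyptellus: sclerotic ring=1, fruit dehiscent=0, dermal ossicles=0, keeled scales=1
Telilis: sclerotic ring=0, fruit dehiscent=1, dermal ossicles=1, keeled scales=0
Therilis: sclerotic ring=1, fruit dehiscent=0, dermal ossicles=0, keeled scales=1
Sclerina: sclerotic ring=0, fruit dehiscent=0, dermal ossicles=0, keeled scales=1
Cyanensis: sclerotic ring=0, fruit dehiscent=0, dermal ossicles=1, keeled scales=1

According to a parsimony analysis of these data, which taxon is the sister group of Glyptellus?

Character polarity is set by the outgroup: the derived state is whichever differs from the outgroup's state, so for dermal ossicles the derived state is '0', and for the remaining characters it is '1'.
sclerotic ring: derived state '1' in Glyptellus and Therilis only — synapomorphy for {Glyptellus, Therilis}.
fruit dehiscent (derived state '1') is unique to Telilis (autapomorphy; uninformative for grouping).
Only Glyptellus, Sclerina, and Therilis show the derived state '0' for dermal ossicles, supporting them as a clade.
Only Cyanensis, Glyptellus, Sclerina, and Therilis show the derived state '1' for keeled scales, supporting them as a clade.
Most parsimonious ingroup topology: ((((Glyptellus,Therilis),Sclerina),Cyanensis),Telilis).
Glyptellus and Therilis form a cherry on this tree, so they are sister taxa.

Therilis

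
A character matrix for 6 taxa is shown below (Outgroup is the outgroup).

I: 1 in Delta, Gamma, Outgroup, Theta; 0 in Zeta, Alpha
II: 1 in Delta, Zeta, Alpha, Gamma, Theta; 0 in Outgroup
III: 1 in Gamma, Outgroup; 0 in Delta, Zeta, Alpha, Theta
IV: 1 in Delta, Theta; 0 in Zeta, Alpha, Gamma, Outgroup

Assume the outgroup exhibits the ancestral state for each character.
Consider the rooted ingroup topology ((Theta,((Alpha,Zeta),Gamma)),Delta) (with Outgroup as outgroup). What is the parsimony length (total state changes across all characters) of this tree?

6

Map each character onto ((Theta,((Alpha,Zeta),Gamma)),Delta) (rooted by Outgroup) and count the minimum state changes it requires (Fitch parsimony):
I: 1; II: 1; III: 2; IV: 2.
Total tree length = 6.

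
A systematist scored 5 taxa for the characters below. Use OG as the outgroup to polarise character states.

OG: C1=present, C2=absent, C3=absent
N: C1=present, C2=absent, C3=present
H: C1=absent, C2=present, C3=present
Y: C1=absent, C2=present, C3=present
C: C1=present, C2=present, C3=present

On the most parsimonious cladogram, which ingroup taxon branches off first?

N

Character polarity is set by the outgroup: the derived state is whichever differs from the outgroup's state, so for C1 the derived state is 'absent', and for the remaining characters it is 'present'.
C1 (derived state 'absent') is shared by H and Y — a synapomorphy uniting that clade.
C2 (derived state 'present') is shared by C, H, and Y — a synapomorphy uniting that clade.
C3 (derived state 'present') is shared by all ingroup taxa — unites the whole ingroup.
Most parsimonious ingroup topology: (N,((H,Y),C)).
N is sister to the clade containing all other ingroup taxa, so it is the earliest-diverging (most basal) ingroup lineage.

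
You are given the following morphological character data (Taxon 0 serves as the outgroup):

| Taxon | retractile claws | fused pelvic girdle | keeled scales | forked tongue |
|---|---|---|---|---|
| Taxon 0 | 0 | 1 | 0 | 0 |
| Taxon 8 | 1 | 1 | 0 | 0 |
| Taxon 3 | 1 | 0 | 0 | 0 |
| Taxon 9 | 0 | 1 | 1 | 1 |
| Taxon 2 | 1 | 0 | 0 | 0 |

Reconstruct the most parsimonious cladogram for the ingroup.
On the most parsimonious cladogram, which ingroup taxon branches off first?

Character polarity is set by the outgroup: the derived state is whichever differs from the outgroup's state, so for fused pelvic girdle the derived state is '0', and for the remaining characters it is '1'.
Only Taxon 2, Taxon 3, and Taxon 8 show the derived state '1' for retractile claws, supporting them as a clade.
Only Taxon 2 and Taxon 3 show the derived state '0' for fused pelvic girdle, supporting them as a clade.
keeled scales (derived state '1') is unique to Taxon 9 (autapomorphy; uninformative for grouping).
forked tongue (derived state '1') is unique to Taxon 9 (autapomorphy; uninformative for grouping).
Most parsimonious ingroup topology: ((Taxon 8,(Taxon 3,Taxon 2)),Taxon 9).
Taxon 9 is sister to the clade containing all other ingroup taxa, so it is the earliest-diverging (most basal) ingroup lineage.

Taxon 9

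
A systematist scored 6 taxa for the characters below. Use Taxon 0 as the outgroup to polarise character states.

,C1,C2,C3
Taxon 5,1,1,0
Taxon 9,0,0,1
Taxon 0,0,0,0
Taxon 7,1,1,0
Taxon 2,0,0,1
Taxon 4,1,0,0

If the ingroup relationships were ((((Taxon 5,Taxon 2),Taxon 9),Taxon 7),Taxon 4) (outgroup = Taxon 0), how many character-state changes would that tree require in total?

Map each character onto ((((Taxon 5,Taxon 2),Taxon 9),Taxon 7),Taxon 4) (rooted by Taxon 0) and count the minimum state changes it requires (Fitch parsimony):
C1: 3; C2: 2; C3: 2.
Total tree length = 7.

7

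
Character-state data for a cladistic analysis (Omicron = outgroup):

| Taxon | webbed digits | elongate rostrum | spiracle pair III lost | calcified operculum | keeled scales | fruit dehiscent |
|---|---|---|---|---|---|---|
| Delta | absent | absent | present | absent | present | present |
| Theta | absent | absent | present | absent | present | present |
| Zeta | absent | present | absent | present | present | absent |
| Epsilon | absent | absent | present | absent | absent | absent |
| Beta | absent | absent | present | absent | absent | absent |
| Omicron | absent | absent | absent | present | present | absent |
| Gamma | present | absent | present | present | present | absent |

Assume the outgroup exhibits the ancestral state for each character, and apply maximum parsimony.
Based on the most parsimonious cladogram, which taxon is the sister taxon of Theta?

Character polarity is set by the outgroup: the derived state is whichever differs from the outgroup's state, so for calcified operculum, keeled scales the derived state is 'absent', and for the remaining characters it is 'present'.
webbed digits (derived state 'present') is unique to Gamma (autapomorphy; uninformative for grouping).
elongate rostrum: derived state 'present' in Zeta only — an autapomorphy, so it tells us nothing about relationships among taxa.
spiracle pair III lost: derived state 'present' in Beta, Delta, Epsilon, Gamma, and Theta only — synapomorphy for {Beta, Delta, Epsilon, Gamma, Theta}.
calcified operculum: derived state 'absent' in Beta, Delta, Epsilon, and Theta only — synapomorphy for {Beta, Delta, Epsilon, Theta}.
keeled scales: derived state 'absent' in Beta and Epsilon only — synapomorphy for {Beta, Epsilon}.
fruit dehiscent (derived state 'present') is shared by Delta and Theta — a synapomorphy uniting that clade.
Most parsimonious ingroup topology: ((((Beta,Epsilon),(Theta,Delta)),Gamma),Zeta).
Theta and Delta form a cherry on this tree, so they are sister taxa.

Delta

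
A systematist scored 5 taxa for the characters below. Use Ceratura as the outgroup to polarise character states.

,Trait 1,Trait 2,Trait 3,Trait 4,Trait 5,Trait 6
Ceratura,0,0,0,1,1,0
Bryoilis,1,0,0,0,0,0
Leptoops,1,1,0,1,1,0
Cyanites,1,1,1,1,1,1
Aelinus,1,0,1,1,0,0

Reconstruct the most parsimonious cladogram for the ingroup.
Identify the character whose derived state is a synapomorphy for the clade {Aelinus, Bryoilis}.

Character polarity is set by the outgroup: the derived state is whichever differs from the outgroup's state, so for Trait 4, Trait 5 the derived state is '0', and for the remaining characters it is '1'.
Trait 1 (derived state '1') is shared by all ingroup taxa — unites the whole ingroup.
Trait 2: derived state '1' in Cyanites and Leptoops only — synapomorphy for {Cyanites, Leptoops}.
Trait 3 (state '1') occurs in Aelinus and Cyanites but conflicts with the nesting implied by the other characters — most parsimoniously interpreted as homoplasy.
Trait 4 (derived state '0') is unique to Bryoilis (autapomorphy; uninformative for grouping).
Trait 5: derived state '0' in Aelinus and Bryoilis only — synapomorphy for {Aelinus, Bryoilis}.
Trait 6: derived state '1' in Cyanites only — an autapomorphy, so it tells us nothing about relationships among taxa.
Most parsimonious ingroup topology: ((Bryoilis,Aelinus),(Leptoops,Cyanites)).
The clade {Aelinus, Bryoilis} is supported by Trait 5: its derived state '0' occurs in exactly those taxa and in no other taxon (including the outgroup).

Trait 5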